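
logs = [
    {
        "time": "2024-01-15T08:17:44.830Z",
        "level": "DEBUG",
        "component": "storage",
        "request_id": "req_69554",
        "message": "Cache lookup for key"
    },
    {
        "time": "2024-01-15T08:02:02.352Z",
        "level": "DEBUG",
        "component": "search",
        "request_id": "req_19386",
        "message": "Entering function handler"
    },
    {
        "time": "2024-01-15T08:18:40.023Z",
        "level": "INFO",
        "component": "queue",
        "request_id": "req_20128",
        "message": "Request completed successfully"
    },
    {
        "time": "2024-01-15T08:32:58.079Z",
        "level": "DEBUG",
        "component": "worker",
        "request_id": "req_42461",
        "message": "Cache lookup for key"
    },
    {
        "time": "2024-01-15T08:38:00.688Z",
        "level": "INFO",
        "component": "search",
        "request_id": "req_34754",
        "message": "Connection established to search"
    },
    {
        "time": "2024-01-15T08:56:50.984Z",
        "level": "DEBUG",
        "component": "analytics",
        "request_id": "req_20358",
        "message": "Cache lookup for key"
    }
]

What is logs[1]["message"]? "Entering function handler"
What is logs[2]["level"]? "INFO"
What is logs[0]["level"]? "DEBUG"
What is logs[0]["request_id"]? "req_69554"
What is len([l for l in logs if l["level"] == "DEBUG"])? 4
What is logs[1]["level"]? "DEBUG"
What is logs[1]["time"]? "2024-01-15T08:02:02.352Z"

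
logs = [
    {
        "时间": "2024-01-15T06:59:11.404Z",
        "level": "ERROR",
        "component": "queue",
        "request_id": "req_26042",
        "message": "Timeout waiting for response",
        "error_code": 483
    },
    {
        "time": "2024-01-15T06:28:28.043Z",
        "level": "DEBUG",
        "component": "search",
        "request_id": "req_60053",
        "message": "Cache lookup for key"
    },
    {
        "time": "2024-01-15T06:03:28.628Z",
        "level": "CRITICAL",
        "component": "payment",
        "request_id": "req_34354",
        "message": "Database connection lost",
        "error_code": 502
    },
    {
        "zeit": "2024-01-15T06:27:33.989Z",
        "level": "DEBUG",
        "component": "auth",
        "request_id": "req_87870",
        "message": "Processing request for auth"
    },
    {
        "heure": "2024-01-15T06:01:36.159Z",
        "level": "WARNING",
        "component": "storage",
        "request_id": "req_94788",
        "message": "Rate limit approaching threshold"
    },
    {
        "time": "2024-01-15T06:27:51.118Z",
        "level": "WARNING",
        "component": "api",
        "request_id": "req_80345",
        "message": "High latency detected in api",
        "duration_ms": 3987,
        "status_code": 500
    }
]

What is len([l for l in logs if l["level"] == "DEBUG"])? 2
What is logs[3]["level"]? "DEBUG"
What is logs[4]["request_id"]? "req_94788"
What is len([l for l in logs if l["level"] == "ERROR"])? 1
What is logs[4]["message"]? "Rate limit approaching threshold"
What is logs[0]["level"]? "ERROR"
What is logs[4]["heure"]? "2024-01-15T06:01:36.159Z"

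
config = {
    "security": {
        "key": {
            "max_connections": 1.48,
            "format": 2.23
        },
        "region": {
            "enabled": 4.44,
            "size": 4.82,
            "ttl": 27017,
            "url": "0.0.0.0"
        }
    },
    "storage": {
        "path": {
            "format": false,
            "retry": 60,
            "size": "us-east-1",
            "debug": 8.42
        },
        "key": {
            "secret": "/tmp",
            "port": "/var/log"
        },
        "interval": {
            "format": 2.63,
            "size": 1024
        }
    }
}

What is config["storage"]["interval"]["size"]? 1024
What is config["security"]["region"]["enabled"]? 4.44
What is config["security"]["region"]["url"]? "0.0.0.0"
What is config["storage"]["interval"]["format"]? 2.63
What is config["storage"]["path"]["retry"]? 60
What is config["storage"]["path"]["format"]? False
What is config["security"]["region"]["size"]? 4.82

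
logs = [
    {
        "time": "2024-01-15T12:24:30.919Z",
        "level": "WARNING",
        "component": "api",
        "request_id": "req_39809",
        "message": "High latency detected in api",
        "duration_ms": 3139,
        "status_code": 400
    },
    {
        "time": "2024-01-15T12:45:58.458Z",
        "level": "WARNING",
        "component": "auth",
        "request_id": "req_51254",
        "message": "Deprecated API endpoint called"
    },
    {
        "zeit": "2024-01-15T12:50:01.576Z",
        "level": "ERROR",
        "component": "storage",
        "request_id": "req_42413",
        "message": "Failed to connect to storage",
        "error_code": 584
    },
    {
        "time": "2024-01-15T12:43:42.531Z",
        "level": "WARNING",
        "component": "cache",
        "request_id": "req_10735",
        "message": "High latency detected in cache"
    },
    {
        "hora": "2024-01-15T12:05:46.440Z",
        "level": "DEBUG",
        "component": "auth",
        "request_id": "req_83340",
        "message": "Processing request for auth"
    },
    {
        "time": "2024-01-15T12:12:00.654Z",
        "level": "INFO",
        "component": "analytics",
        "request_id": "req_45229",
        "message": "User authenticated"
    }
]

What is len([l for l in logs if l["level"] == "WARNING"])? 3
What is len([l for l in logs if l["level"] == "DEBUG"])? 1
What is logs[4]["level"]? "DEBUG"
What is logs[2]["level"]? "ERROR"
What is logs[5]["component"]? "analytics"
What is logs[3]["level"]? "WARNING"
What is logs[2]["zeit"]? "2024-01-15T12:50:01.576Z"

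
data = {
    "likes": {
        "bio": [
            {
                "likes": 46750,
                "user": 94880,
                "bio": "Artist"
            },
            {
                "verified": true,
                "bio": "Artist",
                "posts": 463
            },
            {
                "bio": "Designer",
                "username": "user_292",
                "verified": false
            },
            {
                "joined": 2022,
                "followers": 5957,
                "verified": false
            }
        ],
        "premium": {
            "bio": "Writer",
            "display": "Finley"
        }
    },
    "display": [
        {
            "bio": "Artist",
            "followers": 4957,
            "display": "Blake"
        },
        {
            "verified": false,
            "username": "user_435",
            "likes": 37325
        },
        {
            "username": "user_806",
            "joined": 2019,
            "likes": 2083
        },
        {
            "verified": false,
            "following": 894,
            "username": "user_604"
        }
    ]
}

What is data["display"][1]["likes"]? 37325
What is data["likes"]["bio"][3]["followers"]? 5957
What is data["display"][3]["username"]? "user_604"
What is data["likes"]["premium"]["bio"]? "Writer"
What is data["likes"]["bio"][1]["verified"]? True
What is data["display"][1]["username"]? "user_435"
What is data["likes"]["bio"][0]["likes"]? 46750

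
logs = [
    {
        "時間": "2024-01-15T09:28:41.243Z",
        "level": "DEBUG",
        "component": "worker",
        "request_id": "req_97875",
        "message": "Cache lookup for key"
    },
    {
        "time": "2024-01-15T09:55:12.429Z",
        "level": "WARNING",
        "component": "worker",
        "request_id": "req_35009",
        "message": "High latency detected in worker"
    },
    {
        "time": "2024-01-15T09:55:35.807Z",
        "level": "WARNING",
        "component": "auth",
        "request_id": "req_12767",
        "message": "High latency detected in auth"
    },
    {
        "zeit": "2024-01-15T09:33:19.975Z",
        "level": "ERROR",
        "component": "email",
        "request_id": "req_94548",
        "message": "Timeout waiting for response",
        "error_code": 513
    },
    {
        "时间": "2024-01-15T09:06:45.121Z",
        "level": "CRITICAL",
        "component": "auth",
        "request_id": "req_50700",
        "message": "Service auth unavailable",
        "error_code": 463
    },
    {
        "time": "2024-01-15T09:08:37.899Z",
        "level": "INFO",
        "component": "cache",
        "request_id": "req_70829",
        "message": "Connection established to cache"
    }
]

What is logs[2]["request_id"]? "req_12767"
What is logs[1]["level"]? "WARNING"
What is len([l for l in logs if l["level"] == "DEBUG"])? 1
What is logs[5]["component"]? "cache"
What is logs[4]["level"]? "CRITICAL"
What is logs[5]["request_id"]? "req_70829"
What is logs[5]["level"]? "INFO"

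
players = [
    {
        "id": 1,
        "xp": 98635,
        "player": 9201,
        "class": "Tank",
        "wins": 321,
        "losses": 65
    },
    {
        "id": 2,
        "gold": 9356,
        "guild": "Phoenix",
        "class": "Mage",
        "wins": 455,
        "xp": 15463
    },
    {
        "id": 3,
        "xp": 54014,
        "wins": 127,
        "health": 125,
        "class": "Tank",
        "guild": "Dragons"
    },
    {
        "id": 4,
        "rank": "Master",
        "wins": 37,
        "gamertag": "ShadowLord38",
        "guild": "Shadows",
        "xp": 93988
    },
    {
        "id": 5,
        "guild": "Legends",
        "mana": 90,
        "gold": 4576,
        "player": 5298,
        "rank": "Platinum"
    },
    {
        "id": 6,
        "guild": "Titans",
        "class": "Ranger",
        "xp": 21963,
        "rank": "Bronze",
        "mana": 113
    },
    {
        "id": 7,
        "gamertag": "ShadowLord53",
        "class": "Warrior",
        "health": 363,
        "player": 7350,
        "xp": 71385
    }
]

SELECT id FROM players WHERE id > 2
[3, 4, 5, 6, 7]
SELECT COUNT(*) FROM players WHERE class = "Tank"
2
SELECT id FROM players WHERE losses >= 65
[1]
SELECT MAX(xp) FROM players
98635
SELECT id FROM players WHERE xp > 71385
[1, 4]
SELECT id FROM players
[1, 2, 3, 4, 5, 6, 7]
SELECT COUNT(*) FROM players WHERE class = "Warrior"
1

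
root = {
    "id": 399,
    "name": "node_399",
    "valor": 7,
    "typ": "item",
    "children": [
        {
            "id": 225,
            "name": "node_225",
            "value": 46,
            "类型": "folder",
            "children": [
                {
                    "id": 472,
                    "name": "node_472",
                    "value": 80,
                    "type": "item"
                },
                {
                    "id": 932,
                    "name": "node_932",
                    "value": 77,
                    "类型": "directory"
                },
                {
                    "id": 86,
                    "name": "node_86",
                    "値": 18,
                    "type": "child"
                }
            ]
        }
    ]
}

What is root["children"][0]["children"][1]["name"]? "node_932"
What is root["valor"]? 7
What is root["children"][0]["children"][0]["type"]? "item"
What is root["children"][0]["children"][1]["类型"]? "directory"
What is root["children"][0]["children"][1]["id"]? 932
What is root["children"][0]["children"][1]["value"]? 77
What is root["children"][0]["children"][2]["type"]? "child"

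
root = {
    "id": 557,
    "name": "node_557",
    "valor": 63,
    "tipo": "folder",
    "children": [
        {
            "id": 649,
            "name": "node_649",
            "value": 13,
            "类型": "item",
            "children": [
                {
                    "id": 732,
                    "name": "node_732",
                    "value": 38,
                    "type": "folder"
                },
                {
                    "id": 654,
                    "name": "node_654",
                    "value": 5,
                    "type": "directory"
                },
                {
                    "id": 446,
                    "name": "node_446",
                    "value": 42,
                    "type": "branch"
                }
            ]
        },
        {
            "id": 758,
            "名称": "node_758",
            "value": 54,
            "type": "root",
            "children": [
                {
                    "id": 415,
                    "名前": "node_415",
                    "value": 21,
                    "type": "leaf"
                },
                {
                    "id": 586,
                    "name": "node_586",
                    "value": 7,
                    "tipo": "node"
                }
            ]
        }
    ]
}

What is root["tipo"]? "folder"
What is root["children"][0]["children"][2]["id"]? 446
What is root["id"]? 557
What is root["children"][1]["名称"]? "node_758"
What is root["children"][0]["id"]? 649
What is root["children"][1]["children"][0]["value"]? 21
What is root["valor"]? 63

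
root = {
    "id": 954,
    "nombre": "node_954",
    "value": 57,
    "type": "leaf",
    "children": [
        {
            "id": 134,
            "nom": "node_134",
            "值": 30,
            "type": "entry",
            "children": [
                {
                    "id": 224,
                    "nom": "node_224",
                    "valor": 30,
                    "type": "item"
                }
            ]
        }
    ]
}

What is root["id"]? 954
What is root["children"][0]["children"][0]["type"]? "item"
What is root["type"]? "leaf"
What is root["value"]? 57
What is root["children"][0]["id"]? 134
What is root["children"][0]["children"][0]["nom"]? "node_224"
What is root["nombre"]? "node_954"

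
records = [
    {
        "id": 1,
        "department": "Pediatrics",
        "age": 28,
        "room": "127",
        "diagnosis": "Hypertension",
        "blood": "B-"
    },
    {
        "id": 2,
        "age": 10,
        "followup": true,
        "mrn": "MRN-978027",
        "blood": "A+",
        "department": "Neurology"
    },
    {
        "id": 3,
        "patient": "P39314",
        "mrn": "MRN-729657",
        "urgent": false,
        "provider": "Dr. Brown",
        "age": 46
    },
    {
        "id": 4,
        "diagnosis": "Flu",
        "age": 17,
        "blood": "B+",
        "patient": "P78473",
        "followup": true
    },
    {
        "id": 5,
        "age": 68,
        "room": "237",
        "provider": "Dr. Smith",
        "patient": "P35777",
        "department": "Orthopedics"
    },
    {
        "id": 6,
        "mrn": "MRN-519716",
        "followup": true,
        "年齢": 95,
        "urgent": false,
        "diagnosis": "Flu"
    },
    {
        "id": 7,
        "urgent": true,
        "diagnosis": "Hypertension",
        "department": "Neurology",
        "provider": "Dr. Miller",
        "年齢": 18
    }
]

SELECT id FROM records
[1, 2, 3, 4, 5, 6, 7]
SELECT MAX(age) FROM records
68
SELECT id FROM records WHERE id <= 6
[1, 2, 3, 4, 5, 6]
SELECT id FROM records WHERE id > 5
[6, 7]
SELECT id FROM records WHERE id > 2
[3, 4, 5, 6, 7]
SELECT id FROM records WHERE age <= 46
[1, 2, 3, 4]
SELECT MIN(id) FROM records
1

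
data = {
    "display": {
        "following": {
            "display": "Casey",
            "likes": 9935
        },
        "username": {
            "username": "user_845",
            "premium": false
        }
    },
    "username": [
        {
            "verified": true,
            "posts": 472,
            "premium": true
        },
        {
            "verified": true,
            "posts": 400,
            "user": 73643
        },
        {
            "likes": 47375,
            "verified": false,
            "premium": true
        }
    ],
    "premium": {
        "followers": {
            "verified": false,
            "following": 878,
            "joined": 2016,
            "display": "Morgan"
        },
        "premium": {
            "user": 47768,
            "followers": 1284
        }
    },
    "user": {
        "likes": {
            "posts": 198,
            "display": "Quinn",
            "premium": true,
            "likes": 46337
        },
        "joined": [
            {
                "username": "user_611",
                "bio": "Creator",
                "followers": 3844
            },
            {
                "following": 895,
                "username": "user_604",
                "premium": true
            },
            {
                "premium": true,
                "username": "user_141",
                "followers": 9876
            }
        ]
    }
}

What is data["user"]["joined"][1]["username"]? "user_604"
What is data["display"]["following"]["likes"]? 9935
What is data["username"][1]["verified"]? True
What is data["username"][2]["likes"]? 47375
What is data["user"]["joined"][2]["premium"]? True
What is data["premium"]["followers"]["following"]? 878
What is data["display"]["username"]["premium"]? False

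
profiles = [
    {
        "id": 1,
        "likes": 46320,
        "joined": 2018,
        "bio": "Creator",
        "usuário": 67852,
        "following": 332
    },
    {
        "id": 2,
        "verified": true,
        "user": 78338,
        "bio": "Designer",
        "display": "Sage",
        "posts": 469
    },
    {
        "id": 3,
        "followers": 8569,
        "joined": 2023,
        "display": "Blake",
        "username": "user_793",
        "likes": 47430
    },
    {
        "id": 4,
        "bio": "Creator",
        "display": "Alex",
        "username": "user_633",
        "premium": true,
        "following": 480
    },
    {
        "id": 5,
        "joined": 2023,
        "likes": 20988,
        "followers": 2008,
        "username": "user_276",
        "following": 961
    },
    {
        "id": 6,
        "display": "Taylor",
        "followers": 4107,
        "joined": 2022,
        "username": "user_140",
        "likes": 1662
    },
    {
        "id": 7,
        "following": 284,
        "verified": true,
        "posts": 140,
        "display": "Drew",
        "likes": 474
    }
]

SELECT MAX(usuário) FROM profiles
67852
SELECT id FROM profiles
[1, 2, 3, 4, 5, 6, 7]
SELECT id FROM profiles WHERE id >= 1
[1, 2, 3, 4, 5, 6, 7]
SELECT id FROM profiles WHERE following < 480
[1, 7]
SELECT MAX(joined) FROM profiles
2023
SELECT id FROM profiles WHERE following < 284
[]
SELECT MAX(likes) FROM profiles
47430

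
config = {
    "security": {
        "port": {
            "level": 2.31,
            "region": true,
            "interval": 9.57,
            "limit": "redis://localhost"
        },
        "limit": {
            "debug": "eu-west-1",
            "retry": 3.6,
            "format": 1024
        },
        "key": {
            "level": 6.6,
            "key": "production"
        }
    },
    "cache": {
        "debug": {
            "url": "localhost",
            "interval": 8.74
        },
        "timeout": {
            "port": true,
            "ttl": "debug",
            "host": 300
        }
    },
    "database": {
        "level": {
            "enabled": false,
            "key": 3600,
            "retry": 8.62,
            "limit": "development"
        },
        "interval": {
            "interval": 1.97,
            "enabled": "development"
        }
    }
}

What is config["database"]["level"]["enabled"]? False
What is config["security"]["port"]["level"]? 2.31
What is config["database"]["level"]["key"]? 3600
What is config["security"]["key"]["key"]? "production"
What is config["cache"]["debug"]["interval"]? 8.74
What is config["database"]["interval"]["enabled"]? "development"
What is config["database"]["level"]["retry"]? 8.62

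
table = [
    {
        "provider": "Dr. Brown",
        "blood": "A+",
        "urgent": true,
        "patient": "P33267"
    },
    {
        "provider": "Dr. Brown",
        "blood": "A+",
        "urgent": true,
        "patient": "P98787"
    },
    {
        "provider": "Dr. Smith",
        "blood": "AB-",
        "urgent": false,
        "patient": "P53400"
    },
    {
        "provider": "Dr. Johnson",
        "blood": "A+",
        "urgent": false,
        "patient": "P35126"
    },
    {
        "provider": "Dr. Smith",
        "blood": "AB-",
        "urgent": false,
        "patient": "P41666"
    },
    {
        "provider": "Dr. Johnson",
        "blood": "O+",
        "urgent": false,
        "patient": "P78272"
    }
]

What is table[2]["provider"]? "Dr. Smith"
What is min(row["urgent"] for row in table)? False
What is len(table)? 6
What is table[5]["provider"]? "Dr. Johnson"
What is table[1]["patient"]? "P98787"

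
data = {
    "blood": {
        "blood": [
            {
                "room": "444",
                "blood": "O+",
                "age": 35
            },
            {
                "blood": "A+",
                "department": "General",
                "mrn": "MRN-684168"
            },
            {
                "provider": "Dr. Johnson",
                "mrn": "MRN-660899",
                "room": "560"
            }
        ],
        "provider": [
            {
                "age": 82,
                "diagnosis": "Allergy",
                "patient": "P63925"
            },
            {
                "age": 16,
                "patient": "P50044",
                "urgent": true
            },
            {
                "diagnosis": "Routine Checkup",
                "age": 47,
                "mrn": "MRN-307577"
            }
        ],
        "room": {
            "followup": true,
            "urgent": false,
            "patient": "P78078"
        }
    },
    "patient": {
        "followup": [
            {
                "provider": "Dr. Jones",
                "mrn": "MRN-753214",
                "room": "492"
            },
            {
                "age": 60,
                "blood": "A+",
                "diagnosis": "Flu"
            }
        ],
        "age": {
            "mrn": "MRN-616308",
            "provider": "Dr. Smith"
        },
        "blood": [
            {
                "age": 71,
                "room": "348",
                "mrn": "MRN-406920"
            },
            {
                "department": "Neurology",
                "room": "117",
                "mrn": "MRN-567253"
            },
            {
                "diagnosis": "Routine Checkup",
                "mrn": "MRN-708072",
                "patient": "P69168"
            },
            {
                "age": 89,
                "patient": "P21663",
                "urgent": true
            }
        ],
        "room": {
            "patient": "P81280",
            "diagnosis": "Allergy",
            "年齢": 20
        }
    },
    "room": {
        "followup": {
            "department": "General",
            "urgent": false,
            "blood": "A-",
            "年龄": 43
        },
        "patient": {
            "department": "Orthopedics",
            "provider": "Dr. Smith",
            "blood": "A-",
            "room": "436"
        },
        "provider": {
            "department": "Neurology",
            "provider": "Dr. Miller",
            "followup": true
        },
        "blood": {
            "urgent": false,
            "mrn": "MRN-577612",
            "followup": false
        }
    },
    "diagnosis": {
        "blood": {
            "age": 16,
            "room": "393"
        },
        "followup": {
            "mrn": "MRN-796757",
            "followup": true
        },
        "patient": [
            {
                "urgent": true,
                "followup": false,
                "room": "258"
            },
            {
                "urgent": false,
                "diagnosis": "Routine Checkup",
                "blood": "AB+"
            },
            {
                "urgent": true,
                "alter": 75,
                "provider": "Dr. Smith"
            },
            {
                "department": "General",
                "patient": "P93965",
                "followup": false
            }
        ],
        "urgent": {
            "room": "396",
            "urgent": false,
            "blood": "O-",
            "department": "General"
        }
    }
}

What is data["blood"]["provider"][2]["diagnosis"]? "Routine Checkup"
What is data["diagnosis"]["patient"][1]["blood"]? "AB+"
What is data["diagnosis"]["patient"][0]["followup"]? False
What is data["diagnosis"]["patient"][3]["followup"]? False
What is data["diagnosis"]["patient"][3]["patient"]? "P93965"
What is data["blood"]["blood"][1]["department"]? "General"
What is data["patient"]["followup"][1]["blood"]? "A+"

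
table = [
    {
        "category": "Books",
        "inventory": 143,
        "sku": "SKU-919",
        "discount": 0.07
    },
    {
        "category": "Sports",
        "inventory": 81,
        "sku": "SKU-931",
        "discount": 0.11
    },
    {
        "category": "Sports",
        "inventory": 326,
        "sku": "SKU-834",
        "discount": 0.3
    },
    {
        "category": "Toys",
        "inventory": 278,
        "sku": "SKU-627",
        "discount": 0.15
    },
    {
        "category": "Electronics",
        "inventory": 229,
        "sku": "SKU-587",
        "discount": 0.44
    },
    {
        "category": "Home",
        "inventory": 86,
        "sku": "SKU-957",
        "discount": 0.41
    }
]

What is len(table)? 6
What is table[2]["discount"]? 0.3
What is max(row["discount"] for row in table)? 0.44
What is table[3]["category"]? "Toys"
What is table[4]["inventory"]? 229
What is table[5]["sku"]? "SKU-957"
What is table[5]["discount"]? 0.41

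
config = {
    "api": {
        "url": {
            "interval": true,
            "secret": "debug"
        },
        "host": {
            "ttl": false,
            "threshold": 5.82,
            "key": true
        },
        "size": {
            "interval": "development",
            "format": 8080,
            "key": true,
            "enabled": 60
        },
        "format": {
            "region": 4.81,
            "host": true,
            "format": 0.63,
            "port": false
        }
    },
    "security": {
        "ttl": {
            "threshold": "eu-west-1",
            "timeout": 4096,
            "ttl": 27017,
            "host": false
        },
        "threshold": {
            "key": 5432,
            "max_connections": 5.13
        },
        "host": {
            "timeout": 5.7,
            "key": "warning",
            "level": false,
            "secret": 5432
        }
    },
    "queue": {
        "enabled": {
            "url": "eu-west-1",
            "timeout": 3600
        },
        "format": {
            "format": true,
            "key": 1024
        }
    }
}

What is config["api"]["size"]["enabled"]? 60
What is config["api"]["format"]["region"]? 4.81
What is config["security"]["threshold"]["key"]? 5432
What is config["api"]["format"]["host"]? True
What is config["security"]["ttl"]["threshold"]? "eu-west-1"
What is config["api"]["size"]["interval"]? "development"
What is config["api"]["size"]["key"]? True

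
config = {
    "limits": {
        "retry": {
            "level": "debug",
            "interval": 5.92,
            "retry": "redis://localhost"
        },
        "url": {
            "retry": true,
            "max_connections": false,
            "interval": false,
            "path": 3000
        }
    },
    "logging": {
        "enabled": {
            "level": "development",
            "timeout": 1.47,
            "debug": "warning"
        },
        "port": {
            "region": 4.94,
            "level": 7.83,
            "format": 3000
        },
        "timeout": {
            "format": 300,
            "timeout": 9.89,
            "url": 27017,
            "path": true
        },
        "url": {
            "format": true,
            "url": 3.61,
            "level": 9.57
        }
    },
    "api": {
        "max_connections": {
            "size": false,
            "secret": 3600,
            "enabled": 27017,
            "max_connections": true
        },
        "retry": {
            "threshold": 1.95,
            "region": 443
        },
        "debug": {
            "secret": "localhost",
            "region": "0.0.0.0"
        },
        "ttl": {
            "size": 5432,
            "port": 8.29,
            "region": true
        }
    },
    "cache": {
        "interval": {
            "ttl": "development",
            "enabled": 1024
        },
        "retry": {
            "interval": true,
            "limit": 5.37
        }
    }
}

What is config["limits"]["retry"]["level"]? "debug"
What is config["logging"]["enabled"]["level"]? "development"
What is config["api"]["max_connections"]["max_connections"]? True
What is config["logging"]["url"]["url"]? 3.61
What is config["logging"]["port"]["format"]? 3000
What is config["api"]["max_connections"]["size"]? False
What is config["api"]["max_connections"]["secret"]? 3600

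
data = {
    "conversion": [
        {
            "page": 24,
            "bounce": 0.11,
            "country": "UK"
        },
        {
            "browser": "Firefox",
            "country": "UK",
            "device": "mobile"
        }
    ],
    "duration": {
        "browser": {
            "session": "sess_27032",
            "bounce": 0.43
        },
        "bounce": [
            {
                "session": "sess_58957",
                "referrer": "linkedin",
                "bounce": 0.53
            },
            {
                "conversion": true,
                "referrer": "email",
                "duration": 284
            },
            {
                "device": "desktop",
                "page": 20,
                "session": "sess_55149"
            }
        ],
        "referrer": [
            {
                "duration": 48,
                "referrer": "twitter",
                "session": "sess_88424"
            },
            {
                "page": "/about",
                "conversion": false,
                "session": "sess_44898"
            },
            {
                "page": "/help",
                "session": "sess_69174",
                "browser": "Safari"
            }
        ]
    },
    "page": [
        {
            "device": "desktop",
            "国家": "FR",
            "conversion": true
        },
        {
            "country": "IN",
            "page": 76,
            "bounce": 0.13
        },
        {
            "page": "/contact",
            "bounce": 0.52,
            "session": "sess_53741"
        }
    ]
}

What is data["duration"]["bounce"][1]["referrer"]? "email"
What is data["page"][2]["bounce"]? 0.52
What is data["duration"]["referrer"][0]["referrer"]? "twitter"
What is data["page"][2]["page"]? "/contact"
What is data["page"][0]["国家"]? "FR"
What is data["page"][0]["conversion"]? True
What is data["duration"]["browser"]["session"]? "sess_27032"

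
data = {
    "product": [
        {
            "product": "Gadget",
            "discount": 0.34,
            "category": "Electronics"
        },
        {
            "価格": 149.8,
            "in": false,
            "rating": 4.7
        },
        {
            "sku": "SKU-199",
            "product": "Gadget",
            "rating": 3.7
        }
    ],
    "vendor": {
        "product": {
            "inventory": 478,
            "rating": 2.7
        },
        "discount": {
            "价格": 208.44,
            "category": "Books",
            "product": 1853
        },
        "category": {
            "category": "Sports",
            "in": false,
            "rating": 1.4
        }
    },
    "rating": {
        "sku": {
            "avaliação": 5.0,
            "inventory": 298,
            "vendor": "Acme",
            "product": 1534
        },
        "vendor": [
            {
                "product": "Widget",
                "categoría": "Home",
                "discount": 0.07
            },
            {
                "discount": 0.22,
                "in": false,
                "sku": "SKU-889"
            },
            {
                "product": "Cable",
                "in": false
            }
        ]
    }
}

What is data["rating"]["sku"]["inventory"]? 298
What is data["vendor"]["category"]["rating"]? 1.4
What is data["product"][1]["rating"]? 4.7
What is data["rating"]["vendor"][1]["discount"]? 0.22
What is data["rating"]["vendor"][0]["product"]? "Widget"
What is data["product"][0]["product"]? "Gadget"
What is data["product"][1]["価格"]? 149.8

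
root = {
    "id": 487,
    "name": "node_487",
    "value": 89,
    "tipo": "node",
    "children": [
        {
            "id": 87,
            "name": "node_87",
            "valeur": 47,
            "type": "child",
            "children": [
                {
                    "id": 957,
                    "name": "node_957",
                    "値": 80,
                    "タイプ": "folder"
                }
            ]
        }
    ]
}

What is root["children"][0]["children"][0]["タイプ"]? "folder"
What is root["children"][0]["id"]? 87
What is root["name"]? "node_487"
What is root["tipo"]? "node"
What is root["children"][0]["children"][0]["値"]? 80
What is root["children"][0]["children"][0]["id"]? 957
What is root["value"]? 89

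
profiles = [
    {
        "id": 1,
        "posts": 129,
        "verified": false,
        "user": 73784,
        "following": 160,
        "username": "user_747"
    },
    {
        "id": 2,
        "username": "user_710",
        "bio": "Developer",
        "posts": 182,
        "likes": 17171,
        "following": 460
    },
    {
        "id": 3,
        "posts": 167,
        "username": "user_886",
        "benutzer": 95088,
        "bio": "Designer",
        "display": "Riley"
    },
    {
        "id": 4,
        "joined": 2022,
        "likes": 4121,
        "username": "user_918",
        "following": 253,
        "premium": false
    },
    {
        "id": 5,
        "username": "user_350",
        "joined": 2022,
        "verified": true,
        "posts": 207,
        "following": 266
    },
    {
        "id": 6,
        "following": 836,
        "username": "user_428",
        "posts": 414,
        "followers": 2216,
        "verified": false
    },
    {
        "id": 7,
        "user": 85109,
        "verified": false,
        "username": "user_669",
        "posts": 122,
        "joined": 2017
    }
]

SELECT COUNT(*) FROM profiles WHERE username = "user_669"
1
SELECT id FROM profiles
[1, 2, 3, 4, 5, 6, 7]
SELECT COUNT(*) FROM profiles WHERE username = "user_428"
1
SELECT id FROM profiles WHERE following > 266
[2, 6]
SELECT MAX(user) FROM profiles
85109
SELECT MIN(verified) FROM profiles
False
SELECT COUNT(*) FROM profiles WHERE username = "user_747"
1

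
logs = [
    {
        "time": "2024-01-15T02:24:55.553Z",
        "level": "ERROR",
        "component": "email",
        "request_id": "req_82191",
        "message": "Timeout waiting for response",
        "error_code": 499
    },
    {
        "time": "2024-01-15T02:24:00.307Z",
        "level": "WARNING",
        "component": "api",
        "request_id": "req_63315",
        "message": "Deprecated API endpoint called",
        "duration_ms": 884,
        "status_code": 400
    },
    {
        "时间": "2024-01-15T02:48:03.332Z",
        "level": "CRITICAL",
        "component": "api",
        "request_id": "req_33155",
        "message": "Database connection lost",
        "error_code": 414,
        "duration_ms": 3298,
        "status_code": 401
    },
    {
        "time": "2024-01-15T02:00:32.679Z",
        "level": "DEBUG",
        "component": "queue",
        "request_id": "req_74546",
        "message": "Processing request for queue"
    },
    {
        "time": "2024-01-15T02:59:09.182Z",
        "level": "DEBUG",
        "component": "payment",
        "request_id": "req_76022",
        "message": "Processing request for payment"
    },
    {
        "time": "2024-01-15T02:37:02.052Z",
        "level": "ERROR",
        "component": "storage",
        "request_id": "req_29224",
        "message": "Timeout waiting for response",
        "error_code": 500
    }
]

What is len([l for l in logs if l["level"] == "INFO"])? 0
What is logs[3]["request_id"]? "req_74546"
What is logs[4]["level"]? "DEBUG"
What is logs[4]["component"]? "payment"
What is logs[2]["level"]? "CRITICAL"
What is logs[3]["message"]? "Processing request for queue"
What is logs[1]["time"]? "2024-01-15T02:24:00.307Z"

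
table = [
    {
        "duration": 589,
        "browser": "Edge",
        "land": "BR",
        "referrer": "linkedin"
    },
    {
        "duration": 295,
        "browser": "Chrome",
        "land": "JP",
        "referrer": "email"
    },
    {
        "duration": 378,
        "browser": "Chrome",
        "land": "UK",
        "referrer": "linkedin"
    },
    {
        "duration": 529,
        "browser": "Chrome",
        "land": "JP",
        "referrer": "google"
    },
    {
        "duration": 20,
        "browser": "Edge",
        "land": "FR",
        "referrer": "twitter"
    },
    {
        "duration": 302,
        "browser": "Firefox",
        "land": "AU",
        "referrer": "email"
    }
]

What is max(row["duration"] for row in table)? 589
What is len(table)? 6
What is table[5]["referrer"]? "email"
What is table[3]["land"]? "JP"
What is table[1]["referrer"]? "email"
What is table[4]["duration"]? 20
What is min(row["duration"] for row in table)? 20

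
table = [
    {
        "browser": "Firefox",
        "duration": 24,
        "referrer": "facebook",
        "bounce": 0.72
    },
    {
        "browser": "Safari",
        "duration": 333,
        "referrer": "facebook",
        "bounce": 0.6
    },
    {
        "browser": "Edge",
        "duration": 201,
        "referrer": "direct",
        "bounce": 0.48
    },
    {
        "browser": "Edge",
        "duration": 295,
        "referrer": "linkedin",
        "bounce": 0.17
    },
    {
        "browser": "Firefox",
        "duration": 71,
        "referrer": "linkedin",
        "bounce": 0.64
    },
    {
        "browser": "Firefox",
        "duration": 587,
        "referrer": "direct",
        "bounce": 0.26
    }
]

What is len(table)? 6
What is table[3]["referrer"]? "linkedin"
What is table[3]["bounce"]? 0.17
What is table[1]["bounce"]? 0.6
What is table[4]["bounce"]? 0.64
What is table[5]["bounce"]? 0.26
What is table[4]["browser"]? "Firefox"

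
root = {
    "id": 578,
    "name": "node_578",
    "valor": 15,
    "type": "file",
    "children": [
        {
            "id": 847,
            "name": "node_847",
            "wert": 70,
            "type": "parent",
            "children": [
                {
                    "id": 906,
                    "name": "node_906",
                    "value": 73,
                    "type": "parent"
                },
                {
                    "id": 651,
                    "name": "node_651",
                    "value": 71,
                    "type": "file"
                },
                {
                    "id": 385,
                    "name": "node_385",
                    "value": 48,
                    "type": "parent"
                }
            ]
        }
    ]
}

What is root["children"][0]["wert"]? 70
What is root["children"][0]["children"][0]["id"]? 906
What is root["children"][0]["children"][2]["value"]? 48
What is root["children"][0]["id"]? 847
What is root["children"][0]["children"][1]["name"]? "node_651"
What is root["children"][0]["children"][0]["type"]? "parent"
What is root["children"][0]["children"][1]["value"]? 71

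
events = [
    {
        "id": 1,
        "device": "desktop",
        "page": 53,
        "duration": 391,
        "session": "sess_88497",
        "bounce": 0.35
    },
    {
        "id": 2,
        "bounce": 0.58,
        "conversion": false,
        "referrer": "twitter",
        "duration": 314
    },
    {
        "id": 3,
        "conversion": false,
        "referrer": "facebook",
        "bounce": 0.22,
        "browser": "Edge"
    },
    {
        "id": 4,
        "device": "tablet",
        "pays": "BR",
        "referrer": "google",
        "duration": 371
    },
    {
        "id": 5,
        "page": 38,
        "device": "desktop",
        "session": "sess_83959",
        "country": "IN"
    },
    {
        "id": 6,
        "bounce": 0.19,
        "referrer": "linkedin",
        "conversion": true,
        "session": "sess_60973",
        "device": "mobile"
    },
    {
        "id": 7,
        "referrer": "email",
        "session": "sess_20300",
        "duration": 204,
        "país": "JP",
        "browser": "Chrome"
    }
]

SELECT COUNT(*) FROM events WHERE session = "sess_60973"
1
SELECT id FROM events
[1, 2, 3, 4, 5, 6, 7]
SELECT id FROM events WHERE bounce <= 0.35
[1, 3, 6]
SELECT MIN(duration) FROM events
204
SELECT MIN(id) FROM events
1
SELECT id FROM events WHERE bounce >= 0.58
[2]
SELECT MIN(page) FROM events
38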